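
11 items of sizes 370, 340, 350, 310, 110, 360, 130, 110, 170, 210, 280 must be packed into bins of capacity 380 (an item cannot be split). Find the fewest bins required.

8

Total = 370 + 360 + 350 + 340 + 310 + 280 + 210 + 170 + 130 + 110 + 110 = 2740.
Lower bound: ⌈2740/380⌉ = 8 bins.
A packing using 8 bins:
  bin 1: 370 = 370
  bin 2: 360 = 360
  bin 3: 350 = 350
  bin 4: 340 = 340
  bin 5: 310 = 310
  bin 6: 280 = 280
  bin 7: 210 + 170 = 380
  bin 8: 130 + 110 + 110 = 350
This matches the lower bound, so 8 is optimal.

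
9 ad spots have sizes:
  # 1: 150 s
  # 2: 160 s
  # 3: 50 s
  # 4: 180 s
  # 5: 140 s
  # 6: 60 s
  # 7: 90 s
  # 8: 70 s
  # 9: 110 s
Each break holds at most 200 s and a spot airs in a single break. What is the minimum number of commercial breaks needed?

6

Total = 180 + 160 + 150 + 140 + 110 + 90 + 70 + 60 + 50 = 1010 s.
Lower bound: ⌈1010/200⌉ = 6 commercial breaks.
A packing using 6 commercial breaks:
  break 1: 180 = 180
  break 2: 160 = 160
  break 3: 150 + 50 = 200
  break 4: 140 + 60 = 200
  break 5: 110 + 90 = 200
  break 6: 70 = 70
This matches the lower bound, so 6 is optimal.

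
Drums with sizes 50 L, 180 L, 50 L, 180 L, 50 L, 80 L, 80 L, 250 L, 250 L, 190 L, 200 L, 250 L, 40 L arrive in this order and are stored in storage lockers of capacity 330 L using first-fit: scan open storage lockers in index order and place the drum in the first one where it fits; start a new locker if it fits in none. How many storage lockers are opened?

7

  50 → locker 1 (new)  [load 50/330]
  180 → locker 1  [load 230/330]
  50 → locker 1  [load 280/330]
  180 → locker 2 (new)  [load 180/330]
  50 → locker 1  [load 330/330]
  80 → locker 2  [load 260/330]
  80 → locker 3 (new)  [load 80/330]
  250 → locker 3  [load 330/330]
  250 → locker 4 (new)  [load 250/330]
  190 → locker 5 (new)  [load 190/330]
  200 → locker 6 (new)  [load 200/330]
  250 → locker 7 (new)  [load 250/330]
  40 → locker 2  [load 300/330]
7 storage lockers opened.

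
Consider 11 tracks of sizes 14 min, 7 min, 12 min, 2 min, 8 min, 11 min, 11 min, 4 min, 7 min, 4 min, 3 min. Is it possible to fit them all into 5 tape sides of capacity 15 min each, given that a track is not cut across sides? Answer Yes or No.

Total = 83 min; ⌈83/15⌉ = 6.
At least 6 tape sides are required, but only 5 are allowed.

No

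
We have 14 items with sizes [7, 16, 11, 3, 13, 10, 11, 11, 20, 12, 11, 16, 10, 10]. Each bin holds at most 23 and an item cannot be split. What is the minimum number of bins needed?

8

Total = 20 + 16 + 16 + 13 + 12 + 11 + 11 + 11 + 11 + 10 + 10 + 10 + 7 + 3 = 161.
Lower bound: ⌈161/23⌉ = 7 bins.
A packing using 8 bins:
  bin 1: 20 + 3 = 23
  bin 2: 16 + 7 = 23
  bin 3: 16 = 16
  bin 4: 13 + 10 = 23
  bin 5: 12 + 11 = 23
  bin 6: 11 + 11 = 22
  bin 7: 11 + 10 = 21
  bin 8: 10 = 10
No arrangement into 7 bins stays within capacity, so 8 is optimal.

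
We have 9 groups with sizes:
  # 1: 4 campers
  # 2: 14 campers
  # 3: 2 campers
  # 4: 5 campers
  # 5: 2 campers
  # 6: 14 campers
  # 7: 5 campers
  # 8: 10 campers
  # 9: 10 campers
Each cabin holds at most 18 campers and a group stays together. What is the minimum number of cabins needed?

Total = 14 + 14 + 10 + 10 + 5 + 5 + 4 + 2 + 2 = 66 campers.
Lower bound: ⌈66/18⌉ = 4 cabins.
A packing using 4 cabins:
  cabin 1: 14 + 4 = 18
  cabin 2: 14 + 2 + 2 = 18
  cabin 3: 10 + 5 = 15
  cabin 4: 10 + 5 = 15
This matches the lower bound, so 4 is optimal.

4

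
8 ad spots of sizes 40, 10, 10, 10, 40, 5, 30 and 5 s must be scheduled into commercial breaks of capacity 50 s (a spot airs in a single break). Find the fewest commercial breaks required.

Total = 40 + 40 + 30 + 10 + 10 + 10 + 5 + 5 = 150 s.
Lower bound: ⌈150/50⌉ = 3 commercial breaks.
A packing using 3 commercial breaks:
  break 1: 40 + 10 = 50
  break 2: 40 + 10 = 50
  break 3: 30 + 10 + 5 + 5 = 50
This matches the lower bound, so 3 is optimal.

3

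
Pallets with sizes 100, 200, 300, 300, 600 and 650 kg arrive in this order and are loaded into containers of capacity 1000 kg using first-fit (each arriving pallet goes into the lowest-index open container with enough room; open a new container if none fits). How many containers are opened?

  100 → container 1 (new)  [load 100/1000]
  200 → container 1  [load 300/1000]
  300 → container 1  [load 600/1000]
  300 → container 1  [load 900/1000]
  600 → container 2 (new)  [load 600/1000]
  650 → container 3 (new)  [load 650/1000]
3 containers opened.

3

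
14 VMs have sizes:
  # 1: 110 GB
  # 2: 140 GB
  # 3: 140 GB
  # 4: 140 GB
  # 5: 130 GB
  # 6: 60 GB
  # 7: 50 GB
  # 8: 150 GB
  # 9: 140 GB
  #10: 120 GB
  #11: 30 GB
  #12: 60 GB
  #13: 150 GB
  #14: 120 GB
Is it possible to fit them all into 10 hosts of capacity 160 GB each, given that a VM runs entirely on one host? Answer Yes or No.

No

Total = 1540 GB; ⌈1540/160⌉ = 10.
The bound of 10 does not rule out 10, but exhaustive search shows no assignment into 10 hosts of capacity 160 GB exists — the minimum is 11.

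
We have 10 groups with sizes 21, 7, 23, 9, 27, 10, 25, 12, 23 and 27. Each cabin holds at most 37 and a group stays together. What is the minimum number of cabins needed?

6

Total = 27 + 27 + 25 + 23 + 23 + 21 + 12 + 10 + 9 + 7 = 184.
Lower bound: ⌈184/37⌉ = 5 cabins.
Also, 6 groups each exceed 37/2, and no two of those can share a cabin, so at least 6 cabins are needed.
A packing using 6 cabins:
  cabin 1: 27 + 10 = 37
  cabin 2: 27 + 9 = 36
  cabin 3: 25 + 12 = 37
  cabin 4: 23 + 7 = 30
  cabin 5: 23 = 23
  cabin 6: 21 = 21
This matches the lower bound, so 6 is optimal.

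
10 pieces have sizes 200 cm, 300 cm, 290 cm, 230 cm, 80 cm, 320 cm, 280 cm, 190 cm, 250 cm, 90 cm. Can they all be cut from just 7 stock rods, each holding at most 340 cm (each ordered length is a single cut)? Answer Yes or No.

Total = 2230 cm; ⌈2230/340⌉ = 7.
8 pieces each exceed half the capacity and cannot share a stock rod, forcing at least 8 stock rods.
At least 8 stock rods are required, but only 7 are allowed.

No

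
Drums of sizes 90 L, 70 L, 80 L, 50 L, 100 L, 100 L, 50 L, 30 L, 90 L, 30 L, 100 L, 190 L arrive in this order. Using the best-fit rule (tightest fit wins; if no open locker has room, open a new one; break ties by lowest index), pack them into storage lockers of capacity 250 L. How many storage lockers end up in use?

5

  90 → locker 1 (new)  [load 90/250]
  70 → locker 1  [load 160/250]
  80 → locker 1  [load 240/250]
  50 → locker 2 (new)  [load 50/250]
  100 → locker 2  [load 150/250]
  100 → locker 2  [load 250/250]
  50 → locker 3 (new)  [load 50/250]
  30 → locker 3  [load 80/250]
  90 → locker 3  [load 170/250]
  30 → locker 3  [load 200/250]
  100 → locker 4 (new)  [load 100/250]
  190 → locker 5 (new)  [load 190/250]
5 storage lockers opened.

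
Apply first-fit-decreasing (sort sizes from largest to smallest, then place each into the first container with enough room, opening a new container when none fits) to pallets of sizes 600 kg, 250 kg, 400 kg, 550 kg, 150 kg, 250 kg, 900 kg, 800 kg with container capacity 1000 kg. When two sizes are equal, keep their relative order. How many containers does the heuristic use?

Sorted descending: 900, 800, 600, 550, 400, 250, 250, 150.
  900 → container 1 (new)  [load 900/1000]
  800 → container 2 (new)  [load 800/1000]
  600 → container 3 (new)  [load 600/1000]
  550 → container 4 (new)  [load 550/1000]
  400 → container 3  [load 1000/1000]
  250 → container 4  [load 800/1000]
  250 → container 5 (new)  [load 250/1000]
  150 → container 2  [load 950/1000]
5 containers opened.

5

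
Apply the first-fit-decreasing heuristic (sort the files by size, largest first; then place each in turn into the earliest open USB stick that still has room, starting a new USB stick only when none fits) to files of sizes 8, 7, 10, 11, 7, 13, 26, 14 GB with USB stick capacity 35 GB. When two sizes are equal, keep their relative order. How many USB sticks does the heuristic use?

3

Sorted descending: 26, 14, 13, 11, 10, 8, 7, 7.
  26 → USB stick 1 (new)  [load 26/35]
  14 → USB stick 2 (new)  [load 14/35]
  13 → USB stick 2  [load 27/35]
  11 → USB stick 3 (new)  [load 11/35]
  10 → USB stick 3  [load 21/35]
  8 → USB stick 1  [load 34/35]
  7 → USB stick 2  [load 34/35]
  7 → USB stick 3  [load 28/35]
3 USB sticks opened.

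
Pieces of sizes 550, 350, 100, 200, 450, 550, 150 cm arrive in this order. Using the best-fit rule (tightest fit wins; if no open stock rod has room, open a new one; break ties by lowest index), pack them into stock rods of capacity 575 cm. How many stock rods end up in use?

  550 → stock rod 1 (new)  [load 550/575]
  350 → stock rod 2 (new)  [load 350/575]
  100 → stock rod 2  [load 450/575]
  200 → stock rod 3 (new)  [load 200/575]
  450 → stock rod 4 (new)  [load 450/575]
  550 → stock rod 5 (new)  [load 550/575]
  150 → stock rod 3  [load 350/575]
5 stock rods opened.

5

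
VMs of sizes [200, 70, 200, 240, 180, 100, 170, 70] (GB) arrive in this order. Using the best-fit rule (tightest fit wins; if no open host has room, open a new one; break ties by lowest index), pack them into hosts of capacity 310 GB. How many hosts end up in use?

  200 → host 1 (new)  [load 200/310]
  70 → host 1  [load 270/310]
  200 → host 2 (new)  [load 200/310]
  240 → host 3 (new)  [load 240/310]
  180 → host 4 (new)  [load 180/310]
  100 → host 2  [load 300/310]
  170 → host 5 (new)  [load 170/310]
  70 → host 3  [load 310/310]
5 hosts opened.

5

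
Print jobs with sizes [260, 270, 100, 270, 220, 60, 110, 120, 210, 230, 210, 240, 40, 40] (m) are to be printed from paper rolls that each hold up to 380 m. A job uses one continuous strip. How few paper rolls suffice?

Total = 270 + 270 + 260 + 240 + 230 + 220 + 210 + 210 + 120 + 110 + 100 + 60 + 40 + 40 = 2380 m.
Lower bound: ⌈2380/380⌉ = 7 paper rolls.
Also, 8 print jobs each exceed 190 m, and no two of those can share a roll, so at least 8 paper rolls are needed.
A packing using 8 paper rolls:
  roll 1: 270 + 110 = 380
  roll 2: 270 + 100 = 370
  roll 3: 260 + 120 = 380
  roll 4: 240 + 60 + 40 + 40 = 380
  roll 5: 230 = 230
  roll 6: 220 = 220
  roll 7: 210 = 210
  roll 8: 210 = 210
This matches the lower bound, so 8 is optimal.

8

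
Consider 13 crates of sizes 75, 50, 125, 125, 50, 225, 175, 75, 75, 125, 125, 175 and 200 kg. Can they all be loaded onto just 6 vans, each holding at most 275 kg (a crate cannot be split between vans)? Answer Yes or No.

No

Total = 1600 kg; ⌈1600/275⌉ = 6.
The bound of 6 does not rule out 6, but exhaustive search shows no assignment into 6 vans of capacity 275 kg exists — the minimum is 7.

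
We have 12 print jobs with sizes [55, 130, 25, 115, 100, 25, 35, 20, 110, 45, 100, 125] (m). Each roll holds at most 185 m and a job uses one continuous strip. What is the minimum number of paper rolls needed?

6

Total = 130 + 125 + 115 + 110 + 100 + 100 + 55 + 45 + 35 + 25 + 25 + 20 = 885 m.
Lower bound: ⌈885/185⌉ = 5 paper rolls.
Also, 6 print jobs each exceed 185/2 m, and no two of those can share a roll, so at least 6 paper rolls are needed.
A packing using 6 paper rolls:
  roll 1: 130 + 55 = 185
  roll 2: 125 + 45 = 170
  roll 3: 115 + 35 + 25 = 175
  roll 4: 110 + 25 + 20 = 155
  roll 5: 100 = 100
  roll 6: 100 = 100
This matches the lower bound, so 6 is optimal.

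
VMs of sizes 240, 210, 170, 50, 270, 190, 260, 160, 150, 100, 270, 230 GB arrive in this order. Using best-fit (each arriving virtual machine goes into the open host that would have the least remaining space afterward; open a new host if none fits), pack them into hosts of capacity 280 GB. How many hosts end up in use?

  240 → host 1 (new)  [load 240/280]
  210 → host 2 (new)  [load 210/280]
  170 → host 3 (new)  [load 170/280]
  50 → host 2  [load 260/280]
  270 → host 4 (new)  [load 270/280]
  190 → host 5 (new)  [load 190/280]
  260 → host 6 (new)  [load 260/280]
  160 → host 7 (new)  [load 160/280]
  150 → host 8 (new)  [load 150/280]
  100 → host 3  [load 270/280]
  270 → host 9 (new)  [load 270/280]
  230 → host 10 (new)  [load 230/280]
10 hosts opened.

10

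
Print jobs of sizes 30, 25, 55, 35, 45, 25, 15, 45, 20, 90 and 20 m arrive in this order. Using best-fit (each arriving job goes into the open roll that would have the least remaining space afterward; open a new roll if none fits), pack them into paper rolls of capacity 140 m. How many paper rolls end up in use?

  30 → roll 1 (new)  [load 30/140]
  25 → roll 1  [load 55/140]
  55 → roll 1  [load 110/140]
  35 → roll 2 (new)  [load 35/140]
  45 → roll 2  [load 80/140]
  25 → roll 1  [load 135/140]
  15 → roll 2  [load 95/140]
  45 → roll 2  [load 140/140]
  20 → roll 3 (new)  [load 20/140]
  90 → roll 3  [load 110/140]
  20 → roll 3  [load 130/140]
3 paper rolls opened.

3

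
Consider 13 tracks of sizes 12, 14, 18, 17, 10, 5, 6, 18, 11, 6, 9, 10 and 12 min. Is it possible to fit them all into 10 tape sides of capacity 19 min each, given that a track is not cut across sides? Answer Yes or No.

A valid assignment using 9 tape sides:
  side 1: 18 = 18
  side 2: 18 = 18
  side 3: 17 = 17
  side 4: 14 + 5 = 19
  side 5: 12 + 6 = 18
  side 6: 12 + 6 = 18
  side 7: 11 = 11
  side 8: 10 + 9 = 19
  side 9: 10 = 10
That uses only 9 ≤ 10, so 10 tape sides are enough.

Yes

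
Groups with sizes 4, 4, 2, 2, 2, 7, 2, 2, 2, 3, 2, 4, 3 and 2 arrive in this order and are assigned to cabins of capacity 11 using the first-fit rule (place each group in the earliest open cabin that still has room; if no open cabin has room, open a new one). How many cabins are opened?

4

  4 → cabin 1 (new)  [load 4/11]
  4 → cabin 1  [load 8/11]
  2 → cabin 1  [load 10/11]
  2 → cabin 2 (new)  [load 2/11]
  2 → cabin 2  [load 4/11]
  7 → cabin 2  [load 11/11]
  2 → cabin 3 (new)  [load 2/11]
  2 → cabin 3  [load 4/11]
  2 → cabin 3  [load 6/11]
  3 → cabin 3  [load 9/11]
  2 → cabin 3  [load 11/11]
  4 → cabin 4 (new)  [load 4/11]
  3 → cabin 4  [load 7/11]
  2 → cabin 4  [load 9/11]
4 cabins opened.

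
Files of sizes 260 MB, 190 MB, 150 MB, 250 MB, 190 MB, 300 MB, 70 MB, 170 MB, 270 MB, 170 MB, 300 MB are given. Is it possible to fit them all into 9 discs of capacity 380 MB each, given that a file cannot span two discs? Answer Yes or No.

Yes

A valid assignment using 8 discs:
  disc 1: 300 + 70 = 370
  disc 2: 300 = 300
  disc 3: 270 = 270
  disc 4: 260 = 260
  disc 5: 250 = 250
  disc 6: 190 + 190 = 380
  disc 7: 170 + 170 = 340
  disc 8: 150 = 150
That uses only 8 ≤ 9, so 9 discs are enough.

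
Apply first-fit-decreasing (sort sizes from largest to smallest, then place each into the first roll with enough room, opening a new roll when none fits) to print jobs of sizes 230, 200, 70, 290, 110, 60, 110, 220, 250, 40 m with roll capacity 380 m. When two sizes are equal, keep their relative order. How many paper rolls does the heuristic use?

Sorted descending: 290, 250, 230, 220, 200, 110, 110, 70, 60, 40.
  290 → roll 1 (new)  [load 290/380]
  250 → roll 2 (new)  [load 250/380]
  230 → roll 3 (new)  [load 230/380]
  220 → roll 4 (new)  [load 220/380]
  200 → roll 5 (new)  [load 200/380]
  110 → roll 2  [load 360/380]
  110 → roll 3  [load 340/380]
  70 → roll 1  [load 360/380]
  60 → roll 4  [load 280/380]
  40 → roll 3  [load 380/380]
5 paper rolls opened.

5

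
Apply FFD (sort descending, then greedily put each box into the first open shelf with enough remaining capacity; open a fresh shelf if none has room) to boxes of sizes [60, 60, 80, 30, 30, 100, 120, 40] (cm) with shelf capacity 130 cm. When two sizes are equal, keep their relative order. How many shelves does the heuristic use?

5

Sorted descending: 120, 100, 80, 60, 60, 40, 30, 30.
  120 → shelf 1 (new)  [load 120/130]
  100 → shelf 2 (new)  [load 100/130]
  80 → shelf 3 (new)  [load 80/130]
  60 → shelf 4 (new)  [load 60/130]
  60 → shelf 4  [load 120/130]
  40 → shelf 3  [load 120/130]
  30 → shelf 2  [load 130/130]
  30 → shelf 5 (new)  [load 30/130]
5 shelves opened.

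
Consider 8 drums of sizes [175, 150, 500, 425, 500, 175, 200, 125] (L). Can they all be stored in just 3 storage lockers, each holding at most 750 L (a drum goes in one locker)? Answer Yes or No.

Total = 2250 L; ⌈2250/750⌉ = 3.
The bound of 3 does not rule out 3, but exhaustive search shows no assignment into 3 storage lockers of capacity 750 L exists — the minimum is 4.

No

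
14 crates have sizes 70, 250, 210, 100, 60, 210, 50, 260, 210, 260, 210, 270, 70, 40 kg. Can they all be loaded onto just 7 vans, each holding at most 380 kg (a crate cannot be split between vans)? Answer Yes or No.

No

Total = 2270 kg; ⌈2270/380⌉ = 6.
8 crates each exceed half the capacity and cannot share a van, forcing at least 8 vans.
At least 8 vans are required, but only 7 are allowed.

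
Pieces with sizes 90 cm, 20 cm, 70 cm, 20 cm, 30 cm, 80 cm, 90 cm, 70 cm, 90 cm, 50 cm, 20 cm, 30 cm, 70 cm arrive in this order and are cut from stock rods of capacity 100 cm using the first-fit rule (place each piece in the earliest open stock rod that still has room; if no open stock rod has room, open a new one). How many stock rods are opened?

  90 → stock rod 1 (new)  [load 90/100]
  20 → stock rod 2 (new)  [load 20/100]
  70 → stock rod 2  [load 90/100]
  20 → stock rod 3 (new)  [load 20/100]
  30 → stock rod 3  [load 50/100]
  80 → stock rod 4 (new)  [load 80/100]
  90 → stock rod 5 (new)  [load 90/100]
  70 → stock rod 6 (new)  [load 70/100]
  90 → stock rod 7 (new)  [load 90/100]
  50 → stock rod 3  [load 100/100]
  20 → stock rod 4  [load 100/100]
  30 → stock rod 6  [load 100/100]
  70 → stock rod 8 (new)  [load 70/100]
8 stock rods opened.

8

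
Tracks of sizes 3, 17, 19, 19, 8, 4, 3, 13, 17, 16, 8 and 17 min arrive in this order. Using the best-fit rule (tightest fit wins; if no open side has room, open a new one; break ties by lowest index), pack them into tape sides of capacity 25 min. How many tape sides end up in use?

7

  3 → side 1 (new)  [load 3/25]
  17 → side 1  [load 20/25]
  19 → side 2 (new)  [load 19/25]
  19 → side 3 (new)  [load 19/25]
  8 → side 4 (new)  [load 8/25]
  4 → side 1  [load 24/25]
  3 → side 2  [load 22/25]
  13 → side 4  [load 21/25]
  17 → side 5 (new)  [load 17/25]
  16 → side 6 (new)  [load 16/25]
  8 → side 5  [load 25/25]
  17 → side 7 (new)  [load 17/25]
7 tape sides opened.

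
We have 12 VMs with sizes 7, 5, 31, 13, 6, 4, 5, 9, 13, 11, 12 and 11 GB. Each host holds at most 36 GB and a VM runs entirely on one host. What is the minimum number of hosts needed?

Total = 31 + 13 + 13 + 12 + 11 + 11 + 9 + 7 + 6 + 5 + 5 + 4 = 127 GB.
Lower bound: ⌈127/36⌉ = 4 hosts.
A packing using 4 hosts:
  host 1: 31 + 5 = 36
  host 2: 13 + 13 + 9 = 35
  host 3: 12 + 11 + 11 = 34
  host 4: 7 + 6 + 5 + 4 = 22
This matches the lower bound, so 4 is optimal.

4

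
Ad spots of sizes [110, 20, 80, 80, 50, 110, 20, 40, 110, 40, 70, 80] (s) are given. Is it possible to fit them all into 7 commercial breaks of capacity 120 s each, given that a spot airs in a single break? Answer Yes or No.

A valid assignment using 7 commercial breaks:
  break 1: 110 = 110
  break 2: 110 = 110
  break 3: 110 = 110
  break 4: 80 + 40 = 120
  break 5: 80 + 40 = 120
  break 6: 80 + 20 + 20 = 120
  break 7: 70 + 50 = 120
Every load is within 120 s, so 7 commercial breaks suffice.

Yes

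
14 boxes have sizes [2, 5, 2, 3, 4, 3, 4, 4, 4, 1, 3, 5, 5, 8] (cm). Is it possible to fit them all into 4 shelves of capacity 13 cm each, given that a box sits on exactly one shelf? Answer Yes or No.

Total = 53 cm; ⌈53/13⌉ = 5.
At least 5 shelves are required, but only 4 are allowed.

No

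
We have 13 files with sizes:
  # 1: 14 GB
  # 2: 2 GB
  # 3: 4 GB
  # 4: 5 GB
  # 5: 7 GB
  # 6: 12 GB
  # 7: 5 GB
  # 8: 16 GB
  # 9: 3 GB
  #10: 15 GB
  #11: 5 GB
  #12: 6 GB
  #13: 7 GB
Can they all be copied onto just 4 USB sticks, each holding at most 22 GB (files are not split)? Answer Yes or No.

Total = 101 GB; ⌈101/22⌉ = 5.
At least 5 USB sticks are required, but only 4 are allowed.

No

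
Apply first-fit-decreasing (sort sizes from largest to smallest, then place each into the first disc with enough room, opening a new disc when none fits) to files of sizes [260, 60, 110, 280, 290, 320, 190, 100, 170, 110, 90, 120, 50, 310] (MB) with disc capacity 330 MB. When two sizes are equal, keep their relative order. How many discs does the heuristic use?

Sorted descending: 320, 310, 290, 280, 260, 190, 170, 120, 110, 110, 100, 90, 60, 50.
  320 → disc 1 (new)  [load 320/330]
  310 → disc 2 (new)  [load 310/330]
  290 → disc 3 (new)  [load 290/330]
  280 → disc 4 (new)  [load 280/330]
  260 → disc 5 (new)  [load 260/330]
  190 → disc 6 (new)  [load 190/330]
  170 → disc 7 (new)  [load 170/330]
  120 → disc 6  [load 310/330]
  110 → disc 7  [load 280/330]
  110 → disc 8 (new)  [load 110/330]
  100 → disc 8  [load 210/330]
  90 → disc 8  [load 300/330]
  60 → disc 5  [load 320/330]
  50 → disc 4  [load 330/330]
8 discs opened.

8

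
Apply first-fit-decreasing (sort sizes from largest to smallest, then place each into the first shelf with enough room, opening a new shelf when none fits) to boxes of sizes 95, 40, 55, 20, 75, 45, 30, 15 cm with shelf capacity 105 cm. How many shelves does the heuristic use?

4

Sorted descending: 95, 75, 55, 45, 40, 30, 20, 15.
  95 → shelf 1 (new)  [load 95/105]
  75 → shelf 2 (new)  [load 75/105]
  55 → shelf 3 (new)  [load 55/105]
  45 → shelf 3  [load 100/105]
  40 → shelf 4 (new)  [load 40/105]
  30 → shelf 2  [load 105/105]
  20 → shelf 4  [load 60/105]
  15 → shelf 4  [load 75/105]
4 shelves opened.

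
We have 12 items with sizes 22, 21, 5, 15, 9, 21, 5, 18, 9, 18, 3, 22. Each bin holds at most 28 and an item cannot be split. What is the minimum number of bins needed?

7

Total = 22 + 22 + 21 + 21 + 18 + 18 + 15 + 9 + 9 + 5 + 5 + 3 = 168.
Lower bound: ⌈168/28⌉ = 6 bins.
Also, 7 items each exceed 14, and no two of those can share a bin, so at least 7 bins are needed.
A packing using 7 bins:
  bin 1: 22 + 5 = 27
  bin 2: 22 + 5 = 27
  bin 3: 21 + 3 = 24
  bin 4: 21 = 21
  bin 5: 18 + 9 = 27
  bin 6: 18 + 9 = 27
  bin 7: 15 = 15
This matches the lower bound, so 7 is optimal.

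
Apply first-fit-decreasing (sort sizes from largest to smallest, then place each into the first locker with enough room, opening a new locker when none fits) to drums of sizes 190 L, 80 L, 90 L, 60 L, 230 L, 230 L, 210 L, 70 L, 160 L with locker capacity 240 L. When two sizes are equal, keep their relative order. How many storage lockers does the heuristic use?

Sorted descending: 230, 230, 210, 190, 160, 90, 80, 70, 60.
  230 → locker 1 (new)  [load 230/240]
  230 → locker 2 (new)  [load 230/240]
  210 → locker 3 (new)  [load 210/240]
  190 → locker 4 (new)  [load 190/240]
  160 → locker 5 (new)  [load 160/240]
  90 → locker 6 (new)  [load 90/240]
  80 → locker 5  [load 240/240]
  70 → locker 6  [load 160/240]
  60 → locker 6  [load 220/240]
6 storage lockers opened.

6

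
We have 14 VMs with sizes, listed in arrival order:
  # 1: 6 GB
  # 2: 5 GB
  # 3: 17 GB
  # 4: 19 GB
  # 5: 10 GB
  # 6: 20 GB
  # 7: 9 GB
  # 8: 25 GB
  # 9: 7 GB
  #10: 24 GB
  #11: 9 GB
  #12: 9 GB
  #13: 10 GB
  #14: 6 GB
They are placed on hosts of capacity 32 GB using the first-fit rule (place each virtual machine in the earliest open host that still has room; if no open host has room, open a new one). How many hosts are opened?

  6 → host 1 (new)  [load 6/32]
  5 → host 1  [load 11/32]
  17 → host 1  [load 28/32]
  19 → host 2 (new)  [load 19/32]
  10 → host 2  [load 29/32]
  20 → host 3 (new)  [load 20/32]
  9 → host 3  [load 29/32]
  25 → host 4 (new)  [load 25/32]
  7 → host 4  [load 32/32]
  24 → host 5 (new)  [load 24/32]
  9 → host 6 (new)  [load 9/32]
  9 → host 6  [load 18/32]
  10 → host 6  [load 28/32]
  6 → host 5  [load 30/32]
6 hosts opened.

6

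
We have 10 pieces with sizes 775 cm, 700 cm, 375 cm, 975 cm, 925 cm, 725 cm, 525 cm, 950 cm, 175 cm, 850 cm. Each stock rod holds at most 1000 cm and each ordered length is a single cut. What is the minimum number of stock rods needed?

Total = 975 + 950 + 925 + 850 + 775 + 725 + 700 + 525 + 375 + 175 = 6975 cm.
Lower bound: ⌈6975/1000⌉ = 7 stock rods.
Also, 8 pieces each exceed 500 cm, and no two of those can share a stock rod, so at least 8 stock rods are needed.
A packing using 8 stock rods:
  stock rod 1: 975 = 975
  stock rod 2: 950 = 950
  stock rod 3: 925 = 925
  stock rod 4: 850 = 850
  stock rod 5: 775 + 175 = 950
  stock rod 6: 725 = 725
  stock rod 7: 700 = 700
  stock rod 8: 525 + 375 = 900
This matches the lower bound, so 8 is optimal.

8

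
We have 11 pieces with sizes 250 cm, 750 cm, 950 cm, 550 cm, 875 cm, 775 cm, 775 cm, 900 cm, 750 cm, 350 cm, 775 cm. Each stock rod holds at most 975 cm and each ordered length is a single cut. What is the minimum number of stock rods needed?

Total = 950 + 900 + 875 + 775 + 775 + 775 + 750 + 750 + 550 + 350 + 250 = 7700 cm.
Lower bound: ⌈7700/975⌉ = 8 stock rods.
Also, 9 pieces each exceed 975/2 cm, and no two of those can share a stock rod, so at least 9 stock rods are needed.
A packing using 10 stock rods:
  stock rod 1: 950 = 950
  stock rod 2: 900 = 900
  stock rod 3: 875 = 875
  stock rod 4: 775 = 775
  stock rod 5: 775 = 775
  stock rod 6: 775 = 775
  stock rod 7: 750 = 750
  stock rod 8: 750 = 750
  stock rod 9: 550 + 350 = 900
  stock rod 10: 250 = 250
No arrangement into 9 stock rods stays within capacity, so 10 is optimal.

10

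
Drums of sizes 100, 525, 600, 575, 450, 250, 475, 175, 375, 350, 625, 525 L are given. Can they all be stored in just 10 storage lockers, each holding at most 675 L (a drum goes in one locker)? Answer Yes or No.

A valid assignment using 9 storage lockers:
  locker 1: 625 = 625
  locker 2: 600 = 600
  locker 3: 575 + 100 = 675
  locker 4: 525 = 525
  locker 5: 525 = 525
  locker 6: 475 + 175 = 650
  locker 7: 450 = 450
  locker 8: 375 + 250 = 625
  locker 9: 350 = 350
That uses only 9 ≤ 10, so 10 storage lockers are enough.

Yes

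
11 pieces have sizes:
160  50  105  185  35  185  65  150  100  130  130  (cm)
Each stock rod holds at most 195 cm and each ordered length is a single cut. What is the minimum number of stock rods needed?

Total = 185 + 185 + 160 + 150 + 130 + 130 + 105 + 100 + 65 + 50 + 35 = 1295 cm.
Lower bound: ⌈1295/195⌉ = 7 stock rods.
Also, 8 pieces each exceed 195/2 cm, and no two of those can share a stock rod, so at least 8 stock rods are needed.
A packing using 8 stock rods:
  stock rod 1: 185 = 185
  stock rod 2: 185 = 185
  stock rod 3: 160 + 35 = 195
  stock rod 4: 150 = 150
  stock rod 5: 130 + 65 = 195
  stock rod 6: 130 + 50 = 180
  stock rod 7: 105 = 105
  stock rod 8: 100 = 100
This matches the lower bound, so 8 is optimal.

8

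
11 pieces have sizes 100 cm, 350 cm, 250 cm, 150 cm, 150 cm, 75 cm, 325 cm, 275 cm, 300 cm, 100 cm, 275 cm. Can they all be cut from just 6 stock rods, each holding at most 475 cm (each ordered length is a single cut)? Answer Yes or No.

A valid assignment using 6 stock rods:
  stock rod 1: 350 + 100 = 450
  stock rod 2: 325 + 150 = 475
  stock rod 3: 300 + 150 = 450
  stock rod 4: 275 + 100 + 75 = 450
  stock rod 5: 275 = 275
  stock rod 6: 250 = 250
Every load is within 475 cm, so 6 stock rods suffice.

Yes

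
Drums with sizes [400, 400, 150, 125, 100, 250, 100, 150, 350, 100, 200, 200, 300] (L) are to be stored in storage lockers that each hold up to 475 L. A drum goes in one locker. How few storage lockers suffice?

Total = 400 + 400 + 350 + 300 + 250 + 200 + 200 + 150 + 150 + 125 + 100 + 100 + 100 = 2825 L.
Lower bound: ⌈2825/475⌉ = 6 storage lockers.
A packing using 7 storage lockers:
  locker 1: 400 = 400
  locker 2: 400 = 400
  locker 3: 350 + 125 = 475
  locker 4: 300 + 150 = 450
  locker 5: 250 + 200 = 450
  locker 6: 200 + 150 + 100 = 450
  locker 7: 100 + 100 = 200
No arrangement into 6 storage lockers stays within capacity, so 7 is optimal.

7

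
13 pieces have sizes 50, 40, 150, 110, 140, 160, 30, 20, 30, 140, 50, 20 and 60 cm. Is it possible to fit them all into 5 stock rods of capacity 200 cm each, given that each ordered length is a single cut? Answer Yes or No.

A valid assignment using 5 stock rods:
  stock rod 1: 160 + 40 = 200
  stock rod 2: 150 + 50 = 200
  stock rod 3: 140 + 60 = 200
  stock rod 4: 140 + 30 + 30 = 200
  stock rod 5: 110 + 50 + 20 + 20 = 200
Every load is within 200 cm, so 5 stock rods suffice.

Yes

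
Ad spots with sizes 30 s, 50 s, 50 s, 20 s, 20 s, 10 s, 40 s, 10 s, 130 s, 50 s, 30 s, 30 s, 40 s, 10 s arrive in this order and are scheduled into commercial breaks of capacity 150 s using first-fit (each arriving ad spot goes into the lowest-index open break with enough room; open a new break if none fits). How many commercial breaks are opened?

  30 → break 1 (new)  [load 30/150]
  50 → break 1  [load 80/150]
  50 → break 1  [load 130/150]
  20 → break 1  [load 150/150]
  20 → break 2 (new)  [load 20/150]
  10 → break 2  [load 30/150]
  40 → break 2  [load 70/150]
  10 → break 2  [load 80/150]
  130 → break 3 (new)  [load 130/150]
  50 → break 2  [load 130/150]
  30 → break 4 (new)  [load 30/150]
  30 → break 4  [load 60/150]
  40 → break 4  [load 100/150]
  10 → break 2  [load 140/150]
4 commercial breaks opened.

4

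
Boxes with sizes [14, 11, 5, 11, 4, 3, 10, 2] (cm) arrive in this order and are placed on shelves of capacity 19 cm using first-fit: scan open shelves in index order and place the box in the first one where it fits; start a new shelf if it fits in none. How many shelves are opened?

4

  14 → shelf 1 (new)  [load 14/19]
  11 → shelf 2 (new)  [load 11/19]
  5 → shelf 1  [load 19/19]
  11 → shelf 3 (new)  [load 11/19]
  4 → shelf 2  [load 15/19]
  3 → shelf 2  [load 18/19]
  10 → shelf 4 (new)  [load 10/19]
  2 → shelf 3  [load 13/19]
4 shelves opened.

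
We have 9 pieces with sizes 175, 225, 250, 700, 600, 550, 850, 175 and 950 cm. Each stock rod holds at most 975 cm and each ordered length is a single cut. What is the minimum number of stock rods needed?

Total = 950 + 850 + 700 + 600 + 550 + 250 + 225 + 175 + 175 = 4475 cm.
Lower bound: ⌈4475/975⌉ = 5 stock rods.
A packing using 5 stock rods:
  stock rod 1: 950 = 950
  stock rod 2: 850 = 850
  stock rod 3: 700 + 250 = 950
  stock rod 4: 600 + 225 = 825
  stock rod 5: 550 + 175 + 175 = 900
This matches the lower bound, so 5 is optimal.

5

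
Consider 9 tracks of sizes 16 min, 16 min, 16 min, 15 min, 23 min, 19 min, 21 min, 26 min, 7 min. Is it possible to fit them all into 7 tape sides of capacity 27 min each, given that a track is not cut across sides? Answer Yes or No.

No

Total = 159 min; ⌈159/27⌉ = 6.
8 tracks each exceed half the capacity and cannot share a side, forcing at least 8 tape sides.
At least 8 tape sides are required, but only 7 are allowed.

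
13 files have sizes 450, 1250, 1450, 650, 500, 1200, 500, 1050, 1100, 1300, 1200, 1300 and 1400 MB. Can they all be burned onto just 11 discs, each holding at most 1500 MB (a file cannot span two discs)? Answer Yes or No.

A valid assignment using 11 discs:
  disc 1: 1450 = 1450
  disc 2: 1400 = 1400
  disc 3: 1300 = 1300
  disc 4: 1300 = 1300
  disc 5: 1250 = 1250
  disc 6: 1200 = 1200
  disc 7: 1200 = 1200
  disc 8: 1100 = 1100
  disc 9: 1050 + 450 = 1500
  disc 10: 650 + 500 = 1150
  disc 11: 500 = 500
Every load is within 1500 MB, so 11 discs suffice.

Yes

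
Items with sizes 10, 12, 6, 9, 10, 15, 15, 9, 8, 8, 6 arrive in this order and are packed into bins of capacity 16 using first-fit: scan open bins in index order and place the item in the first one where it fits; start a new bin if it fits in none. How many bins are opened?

  10 → bin 1 (new)  [load 10/16]
  12 → bin 2 (new)  [load 12/16]
  6 → bin 1  [load 16/16]
  9 → bin 3 (new)  [load 9/16]
  10 → bin 4 (new)  [load 10/16]
  15 → bin 5 (new)  [load 15/16]
  15 → bin 6 (new)  [load 15/16]
  9 → bin 7 (new)  [load 9/16]
  8 → bin 8 (new)  [load 8/16]
  8 → bin 8  [load 16/16]
  6 → bin 3  [load 15/16]
8 bins opened.

8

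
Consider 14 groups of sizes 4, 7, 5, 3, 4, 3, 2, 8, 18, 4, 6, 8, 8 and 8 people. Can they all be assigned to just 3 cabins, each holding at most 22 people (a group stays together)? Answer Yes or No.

No

Total = 88 people; ⌈88/22⌉ = 4.
At least 4 cabins are required, but only 3 are allowed.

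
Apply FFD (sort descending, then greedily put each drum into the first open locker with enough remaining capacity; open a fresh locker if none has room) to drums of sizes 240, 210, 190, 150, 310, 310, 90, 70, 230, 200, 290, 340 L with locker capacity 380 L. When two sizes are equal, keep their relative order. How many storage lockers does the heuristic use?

9

Sorted descending: 340, 310, 310, 290, 240, 230, 210, 200, 190, 150, 90, 70.
  340 → locker 1 (new)  [load 340/380]
  310 → locker 2 (new)  [load 310/380]
  310 → locker 3 (new)  [load 310/380]
  290 → locker 4 (new)  [load 290/380]
  240 → locker 5 (new)  [load 240/380]
  230 → locker 6 (new)  [load 230/380]
  210 → locker 7 (new)  [load 210/380]
  200 → locker 8 (new)  [load 200/380]
  190 → locker 9 (new)  [load 190/380]
  150 → locker 6  [load 380/380]
  90 → locker 4  [load 380/380]
  70 → locker 2  [load 380/380]
9 storage lockers opened.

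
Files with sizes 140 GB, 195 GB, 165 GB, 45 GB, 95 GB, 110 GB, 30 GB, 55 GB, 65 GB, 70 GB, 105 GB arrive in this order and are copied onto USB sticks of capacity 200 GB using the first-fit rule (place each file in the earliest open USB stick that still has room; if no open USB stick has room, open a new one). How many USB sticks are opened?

6

  140 → USB stick 1 (new)  [load 140/200]
  195 → USB stick 2 (new)  [load 195/200]
  165 → USB stick 3 (new)  [load 165/200]
  45 → USB stick 1  [load 185/200]
  95 → USB stick 4 (new)  [load 95/200]
  110 → USB stick 5 (new)  [load 110/200]
  30 → USB stick 3  [load 195/200]
  55 → USB stick 4  [load 150/200]
  65 → USB stick 5  [load 175/200]
  70 → USB stick 6 (new)  [load 70/200]
  105 → USB stick 6  [load 175/200]
6 USB sticks opened.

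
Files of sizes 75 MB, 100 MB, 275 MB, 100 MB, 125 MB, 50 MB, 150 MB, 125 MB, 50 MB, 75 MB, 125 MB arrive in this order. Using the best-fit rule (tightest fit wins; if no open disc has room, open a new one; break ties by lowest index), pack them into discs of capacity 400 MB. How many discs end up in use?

4

  75 → disc 1 (new)  [load 75/400]
  100 → disc 1  [load 175/400]
  275 → disc 2 (new)  [load 275/400]
  100 → disc 2  [load 375/400]
  125 → disc 1  [load 300/400]
  50 → disc 1  [load 350/400]
  150 → disc 3 (new)  [load 150/400]
  125 → disc 3  [load 275/400]
  50 → disc 1  [load 400/400]
  75 → disc 3  [load 350/400]
  125 → disc 4 (new)  [load 125/400]
4 discs opened.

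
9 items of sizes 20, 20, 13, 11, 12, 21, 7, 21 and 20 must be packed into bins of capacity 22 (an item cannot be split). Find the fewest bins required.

Total = 21 + 21 + 20 + 20 + 20 + 13 + 12 + 11 + 7 = 145.
Lower bound: ⌈145/22⌉ = 7 bins.
A packing using 8 bins:
  bin 1: 21 = 21
  bin 2: 21 = 21
  bin 3: 20 = 20
  bin 4: 20 = 20
  bin 5: 20 = 20
  bin 6: 13 + 7 = 20
  bin 7: 12 = 12
  bin 8: 11 = 11
No arrangement into 7 bins stays within capacity, so 8 is optimal.

8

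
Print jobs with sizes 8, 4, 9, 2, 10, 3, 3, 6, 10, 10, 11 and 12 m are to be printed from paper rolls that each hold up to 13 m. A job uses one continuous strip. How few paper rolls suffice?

8

Total = 12 + 11 + 10 + 10 + 10 + 9 + 8 + 6 + 4 + 3 + 3 + 2 = 88 m.
Lower bound: ⌈88/13⌉ = 7 paper rolls.
A packing using 8 paper rolls:
  roll 1: 12 = 12
  roll 2: 11 + 2 = 13
  roll 3: 10 + 3 = 13
  roll 4: 10 + 3 = 13
  roll 5: 10 = 10
  roll 6: 9 + 4 = 13
  roll 7: 8 = 8
  roll 8: 6 = 6
No arrangement into 7 paper rolls stays within capacity, so 8 is optimal.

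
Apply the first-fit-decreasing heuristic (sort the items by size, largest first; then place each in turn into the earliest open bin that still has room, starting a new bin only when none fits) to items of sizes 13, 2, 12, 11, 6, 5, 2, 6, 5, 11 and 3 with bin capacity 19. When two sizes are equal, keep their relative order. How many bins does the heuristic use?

5

Sorted descending: 13, 12, 11, 11, 6, 6, 5, 5, 3, 2, 2.
  13 → bin 1 (new)  [load 13/19]
  12 → bin 2 (new)  [load 12/19]
  11 → bin 3 (new)  [load 11/19]
  11 → bin 4 (new)  [load 11/19]
  6 → bin 1  [load 19/19]
  6 → bin 2  [load 18/19]
  5 → bin 3  [load 16/19]
  5 → bin 4  [load 16/19]
  3 → bin 3  [load 19/19]
  2 → bin 4  [load 18/19]
  2 → bin 5 (new)  [load 2/19]
5 bins opened.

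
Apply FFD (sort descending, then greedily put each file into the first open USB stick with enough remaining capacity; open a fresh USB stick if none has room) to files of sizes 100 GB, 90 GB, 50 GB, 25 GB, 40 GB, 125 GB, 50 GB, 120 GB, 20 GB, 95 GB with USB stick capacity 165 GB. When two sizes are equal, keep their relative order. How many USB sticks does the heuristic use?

Sorted descending: 125, 120, 100, 95, 90, 50, 50, 40, 25, 20.
  125 → USB stick 1 (new)  [load 125/165]
  120 → USB stick 2 (new)  [load 120/165]
  100 → USB stick 3 (new)  [load 100/165]
  95 → USB stick 4 (new)  [load 95/165]
  90 → USB stick 5 (new)  [load 90/165]
  50 → USB stick 3  [load 150/165]
  50 → USB stick 4  [load 145/165]
  40 → USB stick 1  [load 165/165]
  25 → USB stick 2  [load 145/165]
  20 → USB stick 2  [load 165/165]
5 USB sticks opened.

5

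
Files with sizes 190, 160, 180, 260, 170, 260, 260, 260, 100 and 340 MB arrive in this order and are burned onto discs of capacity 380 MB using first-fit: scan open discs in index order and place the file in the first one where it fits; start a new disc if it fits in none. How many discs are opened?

7

  190 → disc 1 (new)  [load 190/380]
  160 → disc 1  [load 350/380]
  180 → disc 2 (new)  [load 180/380]
  260 → disc 3 (new)  [load 260/380]
  170 → disc 2  [load 350/380]
  260 → disc 4 (new)  [load 260/380]
  260 → disc 5 (new)  [load 260/380]
  260 → disc 6 (new)  [load 260/380]
  100 → disc 3  [load 360/380]
  340 → disc 7 (new)  [load 340/380]
7 discs opened.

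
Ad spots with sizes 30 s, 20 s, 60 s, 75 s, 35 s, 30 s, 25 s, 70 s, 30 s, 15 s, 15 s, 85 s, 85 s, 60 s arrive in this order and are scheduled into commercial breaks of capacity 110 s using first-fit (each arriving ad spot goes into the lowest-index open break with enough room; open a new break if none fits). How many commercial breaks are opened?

7

  30 → break 1 (new)  [load 30/110]
  20 → break 1  [load 50/110]
  60 → break 1  [load 110/110]
  75 → break 2 (new)  [load 75/110]
  35 → break 2  [load 110/110]
  30 → break 3 (new)  [load 30/110]
  25 → break 3  [load 55/110]
  70 → break 4 (new)  [load 70/110]
  30 → break 3  [load 85/110]
  15 → break 3  [load 100/110]
  15 → break 4  [load 85/110]
  85 → break 5 (new)  [load 85/110]
  85 → break 6 (new)  [load 85/110]
  60 → break 7 (new)  [load 60/110]
7 commercial breaks opened.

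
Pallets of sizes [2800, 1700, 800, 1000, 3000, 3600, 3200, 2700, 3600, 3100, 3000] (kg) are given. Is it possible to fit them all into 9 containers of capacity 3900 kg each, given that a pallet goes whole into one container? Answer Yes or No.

Yes

A valid assignment using 9 containers:
  container 1: 3600 = 3600
  container 2: 3600 = 3600
  container 3: 3200 = 3200
  container 4: 3100 + 800 = 3900
  container 5: 3000 = 3000
  container 6: 3000 = 3000
  container 7: 2800 + 1000 = 3800
  container 8: 2700 = 2700
  container 9: 1700 = 1700
Every load is within 3900 kg, so 9 containers suffice.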